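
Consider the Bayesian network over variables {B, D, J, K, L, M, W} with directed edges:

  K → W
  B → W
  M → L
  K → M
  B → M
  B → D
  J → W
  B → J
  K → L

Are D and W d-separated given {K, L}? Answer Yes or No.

No

4 paths connect D and W; each must be blocked for d-separation to hold:
  1. D ← B → J → W — B:fork[open]; J:chain[open] ⇒ active
  2. D ← B → M → L ← K → W — B:fork[open]; M:chain[open]; L:collider[open]; K:fork[blocks] ⇒ blocked
  3. D ← B → M ← K → W — B:fork[open]; M:collider[open]; K:fork[blocks] ⇒ blocked
  4. D ← B → W — B:fork[open] ⇒ active
At least one path is unblocked, so d-separation fails.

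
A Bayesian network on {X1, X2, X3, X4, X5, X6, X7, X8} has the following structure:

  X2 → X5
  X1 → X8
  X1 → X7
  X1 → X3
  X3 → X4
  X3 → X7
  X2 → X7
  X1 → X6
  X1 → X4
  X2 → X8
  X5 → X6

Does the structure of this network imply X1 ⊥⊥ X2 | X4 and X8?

No

There are 5 undirected paths between X1 and X2; checking each against the conditioning set {X4, X8}:
Path 1: X1 → X6 ← X5 ← X2
  X6 is a collider here and neither X6 nor any of its descendants is conditioned on, so the collider stays closed — the path is blocked at X6.
Path 2: X1 → X7 ← X2
  X7 is a collider here and neither X7 nor any of its descendants is conditioned on, so the collider stays closed — the path is blocked at X7.
Path 3: X1 → X8 ← X2
  X8 is a collider and X8 is conditioned on, which opens it — no node blocks this path, so it is active.
Path 4: X1 → X4 ← X3 → X7 ← X2
  X7 is a collider here and neither X7 nor any of its descendants is conditioned on, so the collider stays closed — the path is blocked at X7.
Path 5: X1 → X3 → X7 ← X2
  X7 is a collider here and neither X7 nor any of its descendants is conditioned on, so the collider stays closed — the path is blocked at X7.
Because an active path exists, X1 and X2 are not d-separated.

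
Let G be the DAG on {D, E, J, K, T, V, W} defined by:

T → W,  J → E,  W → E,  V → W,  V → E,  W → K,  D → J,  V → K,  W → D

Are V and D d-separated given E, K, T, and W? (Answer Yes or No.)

No

6 paths connect V and D; each must be blocked for d-separation to hold:
  1. V → W → D — W:chain[blocks] ⇒ blocked
  2. V → W → E ← J ← D — W:chain[blocks]; E:collider[open]; J:chain[open] ⇒ blocked
  3. V → K ← W → D — K:collider[open]; W:fork[blocks] ⇒ blocked
  4. V → K ← W → E ← J ← D — K:collider[open]; W:fork[blocks]; E:collider[open]; J:chain[open] ⇒ blocked
  5. V → E ← W → D — E:collider[open]; W:fork[blocks] ⇒ blocked
  6. V → E ← J ← D — E:collider[open]; J:chain[open] ⇒ active
At least one path is unblocked, so d-separation fails.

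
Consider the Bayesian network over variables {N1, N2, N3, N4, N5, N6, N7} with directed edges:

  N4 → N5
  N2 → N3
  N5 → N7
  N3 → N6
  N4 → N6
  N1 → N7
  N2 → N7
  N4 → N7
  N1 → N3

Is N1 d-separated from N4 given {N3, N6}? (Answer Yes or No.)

We examine all 6 paths between N1 and N4:
  1. N1 → N7 ← N2 → N3 → N6 ← N4 — N7:collider[blocks]; N2:fork[open]; N3:chain[blocks]; N6:collider[open] ⇒ blocked
  2. N1 → N7 ← N4 — N7:collider[blocks] ⇒ blocked
  3. N1 → N7 ← N5 ← N4 — N7:collider[blocks]; N5:chain[open] ⇒ blocked
  4. N1 → N3 ← N2 → N7 ← N4 — N3:collider[open]; N2:fork[open]; N7:collider[blocks] ⇒ blocked
  5. N1 → N3 ← N2 → N7 ← N5 ← N4 — N3:collider[open]; N2:fork[open]; N7:collider[blocks]; N5:chain[open] ⇒ blocked
  6. N1 → N3 → N6 ← N4 — N3:chain[blocks]; N6:collider[open] ⇒ blocked
Since every path is blocked, d-separation holds.

Yes — N1 and N4 are d-separated given {N3, N6}.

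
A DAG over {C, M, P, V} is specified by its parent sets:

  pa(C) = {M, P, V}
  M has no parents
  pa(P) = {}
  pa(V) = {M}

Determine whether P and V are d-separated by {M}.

Enumerating the 2 paths from P to V and testing each for blocking by {M}:
Path 1: P → C ← V
  C is a collider here and neither C nor any of its descendants is conditioned on, so the collider stays closed — the path is blocked at C.
Path 2: P → C ← M → V
  C is a collider here and neither C nor any of its descendants is conditioned on, so the collider stays closed — the path is blocked at C.
Every path is blocked, so P and V are d-separated given {M}.

Yes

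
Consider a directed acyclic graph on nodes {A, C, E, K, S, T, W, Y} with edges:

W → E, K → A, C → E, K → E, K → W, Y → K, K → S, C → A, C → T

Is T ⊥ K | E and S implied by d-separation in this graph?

No

There are 3 undirected paths between T and K; checking each against the conditioning set {E, S}:
Path 1: T ← C → E ← K
  C is a fork and C is not conditioned on; E is a collider and E is conditioned on, which opens it — no node blocks this path, so it is active.
Path 2: T ← C → E ← W ← K
  C is a fork and C is not conditioned on; E is a collider and E is conditioned on, which opens it; W is a chain and W is not conditioned on — no node blocks this path, so it is active.
Path 3: T ← C → A ← K
  A is a collider here and neither A nor any of its descendants is conditioned on, so the collider stays closed — the path is blocked at A.
Since the path T ← C → E ← K is active, T and K are not d-separated given {E, S}.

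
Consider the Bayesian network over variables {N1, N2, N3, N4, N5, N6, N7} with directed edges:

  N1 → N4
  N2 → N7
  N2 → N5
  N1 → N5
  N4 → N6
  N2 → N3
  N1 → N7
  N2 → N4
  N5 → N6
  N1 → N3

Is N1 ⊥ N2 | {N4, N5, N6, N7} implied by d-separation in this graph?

No

We examine all 6 paths between N1 and N2:
  1. N1 → N3 ← N2 — N3:collider[blocks] ⇒ blocked
  2. N1 → N4 ← N2 — N4:collider[open] ⇒ active
  3. N1 → N4 → N6 ← N5 ← N2 — N4:chain[blocks]; N6:collider[open]; N5:chain[blocks] ⇒ blocked
  4. N1 → N5 ← N2 — N5:collider[open] ⇒ active
  5. N1 → N5 → N6 ← N4 ← N2 — N5:chain[blocks]; N6:collider[open]; N4:chain[blocks] ⇒ blocked
  6. N1 → N7 ← N2 — N7:collider[open] ⇒ active
Because an active path exists, N1 and N2 are not d-separated.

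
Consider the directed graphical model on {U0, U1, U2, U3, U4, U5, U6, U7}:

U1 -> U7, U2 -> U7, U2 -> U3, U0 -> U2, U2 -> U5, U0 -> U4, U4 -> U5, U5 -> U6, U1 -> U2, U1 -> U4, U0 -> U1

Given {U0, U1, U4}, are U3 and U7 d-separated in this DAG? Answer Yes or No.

We examine all 6 paths between U3 and U7:
  1. U3 ← U2 ← U0 → U4 ← U1 → U7 — U2:chain[open]; U0:fork[blocks]; U4:collider[open]; U1:fork[blocks] ⇒ blocked
  2. U3 ← U2 ← U0 → U1 → U7 — U2:chain[open]; U0:fork[blocks]; U1:chain[blocks] ⇒ blocked
  3. U3 ← U2 → U7 — U2:fork[open] ⇒ active
  4. U3 ← U2 ← U1 → U7 — U2:chain[open]; U1:fork[blocks] ⇒ blocked
  5. U3 ← U2 → U5 ← U4 ← U0 → U1 → U7 — U2:fork[open]; U5:collider[blocks]; U4:chain[blocks]; U0:fork[blocks]; U1:chain[blocks] ⇒ blocked
  6. U3 ← U2 → U5 ← U4 ← U1 → U7 — U2:fork[open]; U5:collider[blocks]; U4:chain[blocks]; U1:fork[blocks] ⇒ blocked
Because an active path exists, U3 and U7 are not d-separated.

No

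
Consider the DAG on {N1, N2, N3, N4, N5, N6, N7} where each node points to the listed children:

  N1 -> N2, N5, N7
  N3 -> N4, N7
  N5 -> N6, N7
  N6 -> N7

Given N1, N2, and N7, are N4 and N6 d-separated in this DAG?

We examine all 3 paths between N4 and N6:
  1. N4 ← N3 → N7 ← N5 → N6 — N3:fork[open]; N7:collider[open]; N5:fork[open] ⇒ active
  2. N4 ← N3 → N7 ← N1 → N5 → N6 — N3:fork[open]; N7:collider[open]; N1:fork[blocks]; N5:chain[open] ⇒ blocked
  3. N4 ← N3 → N7 ← N6 — N3:fork[open]; N7:collider[open] ⇒ active
Since the path N4 ← N3 → N7 ← N5 → N6 is active, N4 and N6 are not d-separated given {N1, N2, N7}.

No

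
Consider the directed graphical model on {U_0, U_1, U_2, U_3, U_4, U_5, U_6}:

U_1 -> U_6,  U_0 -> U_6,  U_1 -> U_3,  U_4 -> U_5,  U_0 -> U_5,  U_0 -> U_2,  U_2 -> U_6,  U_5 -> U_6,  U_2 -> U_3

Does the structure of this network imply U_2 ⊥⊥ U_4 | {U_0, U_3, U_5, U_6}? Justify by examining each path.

Yes

6 paths connect U_2 and U_4; each must be blocked for d-separation to hold:
Path 1: U_2 → U_6 ← U_0 → U_5 ← U_4
  U_0 is a fork here and U_0 is conditioned on, so the path is blocked at U_0.
Path 2: U_2 → U_6 ← U_5 ← U_4
  U_5 is a chain here and U_5 is conditioned on, so the path is blocked at U_5.
Path 3: U_2 ← U_0 → U_6 ← U_5 ← U_4
  U_0 is a fork here and U_0 is conditioned on, so the path is blocked at U_0.
Path 4: U_2 ← U_0 → U_5 ← U_4
  U_0 is a fork here and U_0 is conditioned on, so the path is blocked at U_0.
Path 5: U_2 → U_3 ← U_1 → U_6 ← U_0 → U_5 ← U_4
  U_0 is a fork here and U_0 is conditioned on, so the path is blocked at U_0.
Path 6: U_2 → U_3 ← U_1 → U_6 ← U_5 ← U_4
  U_5 is a chain here and U_5 is conditioned on, so the path is blocked at U_5.
Every path is blocked, so U_2 and U_4 are d-separated given {U_0, U_3, U_5, U_6}.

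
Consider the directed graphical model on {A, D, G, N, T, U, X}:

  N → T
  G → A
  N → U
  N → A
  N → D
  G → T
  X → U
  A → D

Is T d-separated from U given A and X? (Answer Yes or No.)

There are 3 undirected paths between T and U; checking each against the conditioning set {A, X}:
  1. T ← N → U — N:fork[open] ⇒ active
  2. T ← G → A ← N → U — G:fork[open]; A:collider[open]; N:fork[open] ⇒ active
  3. T ← G → A → D ← N → U — G:fork[open]; A:chain[blocks]; D:collider[blocks]; N:fork[open] ⇒ blocked
At least one path is unblocked, so d-separation fails.

No — T and U are not d-separated given {A, X}.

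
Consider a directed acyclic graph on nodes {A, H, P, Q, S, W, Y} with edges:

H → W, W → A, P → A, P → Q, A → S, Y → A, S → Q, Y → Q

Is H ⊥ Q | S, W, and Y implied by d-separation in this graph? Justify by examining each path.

Enumerating the 3 paths from H to Q and testing each for blocking by {S, W, Y}:
Path 1: H → W → A ← Y → Q
  W is a chain here and W is conditioned on, so the path is blocked at W.
Path 2: H → W → A → S → Q
  W is a chain here and W is conditioned on, so the path is blocked at W.
Path 3: H → W → A ← P → Q
  W is a chain here and W is conditioned on, so the path is blocked at W.
Since every path is blocked, d-separation holds.

Yes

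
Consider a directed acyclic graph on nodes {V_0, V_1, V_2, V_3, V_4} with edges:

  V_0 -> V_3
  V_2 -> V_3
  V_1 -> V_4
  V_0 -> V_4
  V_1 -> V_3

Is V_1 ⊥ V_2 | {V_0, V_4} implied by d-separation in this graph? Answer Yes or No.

We examine all 2 paths between V_1 and V_2:
Path 1: V_1 → V_3 ← V_2
  V_3 is a collider here and neither V_3 nor any of its descendants is conditioned on, so the collider stays closed — the path is blocked at V_3.
Path 2: V_1 → V_4 ← V_0 → V_3 ← V_2
  V_0 is a fork here and V_0 is conditioned on, so the path is blocked at V_0.
Every path is blocked, so V_1 and V_2 are d-separated given {V_0, V_4}.

Yes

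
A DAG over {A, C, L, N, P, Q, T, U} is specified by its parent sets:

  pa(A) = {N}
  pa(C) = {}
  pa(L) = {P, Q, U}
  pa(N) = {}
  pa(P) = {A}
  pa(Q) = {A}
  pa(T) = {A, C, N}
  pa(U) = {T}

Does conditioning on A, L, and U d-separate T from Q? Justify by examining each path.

We examine all 6 paths between T and Q:
Path 1: T ← N → A → Q
  A is a chain here and A is conditioned on, so the path is blocked at A.
Path 2: T ← N → A → P → L ← Q
  A is a chain here and A is conditioned on, so the path is blocked at A.
Path 3: T ← A → Q
  A is a fork here and A is conditioned on, so the path is blocked at A.
Path 4: T ← A → P → L ← Q
  A is a fork here and A is conditioned on, so the path is blocked at A.
Path 5: T → U → L ← Q
  U is a chain here and U is conditioned on, so the path is blocked at U.
Path 6: T → U → L ← P ← A → Q
  U is a chain here and U is conditioned on, so the path is blocked at U.
All paths are blocked; T ⊥ Q | {A, L, U} holds.

Yes — T and Q are d-separated given {A, L, U}.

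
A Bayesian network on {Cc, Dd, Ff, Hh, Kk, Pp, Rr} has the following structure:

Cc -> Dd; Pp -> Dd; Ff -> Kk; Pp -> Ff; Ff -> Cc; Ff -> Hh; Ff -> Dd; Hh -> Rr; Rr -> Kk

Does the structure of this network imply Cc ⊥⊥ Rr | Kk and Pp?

There are 6 undirected paths between Cc and Rr; checking each against the conditioning set {Kk, Pp}:
  1. Cc ← Ff → Kk ← Rr — Ff:fork[open]; Kk:collider[open] ⇒ active
  2. Cc ← Ff → Hh → Rr — Ff:fork[open]; Hh:chain[open] ⇒ active
  3. Cc → Dd ← Pp → Ff → Kk ← Rr — Dd:collider[blocks]; Pp:fork[blocks]; Ff:chain[open]; Kk:collider[open] ⇒ blocked
  4. Cc → Dd ← Pp → Ff → Hh → Rr — Dd:collider[blocks]; Pp:fork[blocks]; Ff:chain[open]; Hh:chain[open] ⇒ blocked
  5. Cc → Dd ← Ff → Kk ← Rr — Dd:collider[blocks]; Ff:fork[open]; Kk:collider[open] ⇒ blocked
  6. Cc → Dd ← Ff → Hh → Rr — Dd:collider[blocks]; Ff:fork[open]; Hh:chain[open] ⇒ blocked
Since the path Cc ← Ff → Kk ← Rr is active, Cc and Rr are not d-separated given {Kk, Pp}.

No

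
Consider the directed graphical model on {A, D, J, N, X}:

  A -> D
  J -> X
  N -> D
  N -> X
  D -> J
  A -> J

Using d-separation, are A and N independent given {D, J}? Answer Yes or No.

No

There are 4 undirected paths between A and N; checking each against the conditioning set {D, J}:
Path 1: A → D → J → X ← N
  D is a chain here and D is conditioned on, so the path is blocked at D.
Path 2: A → D ← N
  D is a collider and D is conditioned on, which opens it — no node blocks this path, so it is active.
Path 3: A → J ← D ← N
  D is a chain here and D is conditioned on, so the path is blocked at D.
Path 4: A → J → X ← N
  J is a chain here and J is conditioned on, so the path is blocked at J.
Since the path A → D ← N is active, A and N are not d-separated given {D, J}.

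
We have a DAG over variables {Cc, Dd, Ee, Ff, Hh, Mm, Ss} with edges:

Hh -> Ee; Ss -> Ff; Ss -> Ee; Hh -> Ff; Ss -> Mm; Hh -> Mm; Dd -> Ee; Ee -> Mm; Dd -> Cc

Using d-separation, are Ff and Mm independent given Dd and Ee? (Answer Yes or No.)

No

Enumerating the 6 paths from Ff to Mm and testing each for blocking by {Dd, Ee}:
  1. Ff ← Ss → Mm — Ss:fork[open] ⇒ active
  2. Ff ← Ss → Ee → Mm — Ss:fork[open]; Ee:chain[blocks] ⇒ blocked
  3. Ff ← Ss → Ee ← Hh → Mm — Ss:fork[open]; Ee:collider[open]; Hh:fork[open] ⇒ active
  4. Ff ← Hh → Mm — Hh:fork[open] ⇒ active
  5. Ff ← Hh → Ee → Mm — Hh:fork[open]; Ee:chain[blocks] ⇒ blocked
  6. Ff ← Hh → Ee ← Ss → Mm — Hh:fork[open]; Ee:collider[open]; Ss:fork[open] ⇒ active
At least one path is unblocked, so d-separation fails.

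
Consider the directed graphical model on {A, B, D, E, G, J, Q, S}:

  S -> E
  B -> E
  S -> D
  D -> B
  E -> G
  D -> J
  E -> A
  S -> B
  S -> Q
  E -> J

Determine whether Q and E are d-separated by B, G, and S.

Yes — Q and E are d-separated given {B, G, S}.

5 paths connect Q and E; each must be blocked for d-separation to hold:
Path 1: Q ← S → B → E
  S is a fork here and S is conditioned on, so the path is blocked at S.
Path 2: Q ← S → B ← D → J ← E
  S is a fork here and S is conditioned on, so the path is blocked at S.
Path 3: Q ← S → E
  S is a fork here and S is conditioned on, so the path is blocked at S.
Path 4: Q ← S → D → B → E
  S is a fork here and S is conditioned on, so the path is blocked at S.
Path 5: Q ← S → D → J ← E
  S is a fork here and S is conditioned on, so the path is blocked at S.
Every path is blocked, so Q and E are d-separated given {B, G, S}.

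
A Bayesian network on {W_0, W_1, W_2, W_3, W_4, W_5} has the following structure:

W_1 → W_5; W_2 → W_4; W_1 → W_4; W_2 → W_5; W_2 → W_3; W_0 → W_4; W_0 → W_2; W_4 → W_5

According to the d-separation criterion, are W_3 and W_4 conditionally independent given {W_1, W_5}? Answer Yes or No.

We examine all 4 paths between W_3 and W_4:
  1. W_3 ← W_2 → W_4 — W_2:fork[open] ⇒ active
  2. W_3 ← W_2 → W_5 ← W_1 → W_4 — W_2:fork[open]; W_5:collider[open]; W_1:fork[blocks] ⇒ blocked
  3. W_3 ← W_2 → W_5 ← W_4 — W_2:fork[open]; W_5:collider[open] ⇒ active
  4. W_3 ← W_2 ← W_0 → W_4 — W_2:chain[open]; W_0:fork[open] ⇒ active
At least one path is unblocked, so d-separation fails.

No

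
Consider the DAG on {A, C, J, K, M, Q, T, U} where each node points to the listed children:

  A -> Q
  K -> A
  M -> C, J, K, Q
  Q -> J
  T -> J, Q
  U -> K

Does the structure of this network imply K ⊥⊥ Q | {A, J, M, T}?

We examine all 4 paths between K and Q:
Path 1: K → A → Q
  A is a chain here and A is conditioned on, so the path is blocked at A.
Path 2: K ← M → Q
  M is a fork here and M is conditioned on, so the path is blocked at M.
Path 3: K ← M → J ← Q
  M is a fork here and M is conditioned on, so the path is blocked at M.
Path 4: K ← M → J ← T → Q
  M is a fork here and M is conditioned on, so the path is blocked at M.
All paths are blocked; K ⊥ Q | {A, J, M, T} holds.

Yes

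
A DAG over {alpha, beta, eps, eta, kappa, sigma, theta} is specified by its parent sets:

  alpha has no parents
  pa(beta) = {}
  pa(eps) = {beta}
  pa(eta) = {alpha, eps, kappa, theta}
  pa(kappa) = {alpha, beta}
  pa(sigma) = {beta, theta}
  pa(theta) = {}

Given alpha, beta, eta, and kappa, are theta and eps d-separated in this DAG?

There are 6 undirected paths between theta and eps; checking each against the conditioning set {alpha, beta, eta, kappa}:
Path 1: theta → sigma ← beta → kappa ← alpha → eta ← eps
  sigma is a collider here and neither sigma nor any of its descendants is conditioned on, so the collider stays closed — the path is blocked at sigma.
Path 2: theta → sigma ← beta → kappa → eta ← eps
  sigma is a collider here and neither sigma nor any of its descendants is conditioned on, so the collider stays closed — the path is blocked at sigma.
Path 3: theta → sigma ← beta → eps
  sigma is a collider here and neither sigma nor any of its descendants is conditioned on, so the collider stays closed — the path is blocked at sigma.
Path 4: theta → eta ← alpha → kappa ← beta → eps
  alpha is a fork here and alpha is conditioned on, so the path is blocked at alpha.
Path 5: theta → eta ← kappa ← beta → eps
  kappa is a chain here and kappa is conditioned on, so the path is blocked at kappa.
Path 6: theta → eta ← eps
  eta is a collider and eta is conditioned on, which opens it — no node blocks this path, so it is active.
Because an active path exists, theta and eps are not d-separated.

No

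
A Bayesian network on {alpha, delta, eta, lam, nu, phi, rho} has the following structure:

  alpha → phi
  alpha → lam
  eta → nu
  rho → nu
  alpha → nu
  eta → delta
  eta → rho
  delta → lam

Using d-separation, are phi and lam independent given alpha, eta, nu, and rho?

Yes

We examine all 3 paths between phi and lam:
Path 1: phi ← alpha → nu ← rho ← eta → delta → lam
  alpha is a fork here and alpha is conditioned on, so the path is blocked at alpha.
Path 2: phi ← alpha → nu ← eta → delta → lam
  alpha is a fork here and alpha is conditioned on, so the path is blocked at alpha.
Path 3: phi ← alpha → lam
  alpha is a fork here and alpha is conditioned on, so the path is blocked at alpha.
Every path is blocked, so phi and lam are d-separated given {alpha, eta, nu, rho}.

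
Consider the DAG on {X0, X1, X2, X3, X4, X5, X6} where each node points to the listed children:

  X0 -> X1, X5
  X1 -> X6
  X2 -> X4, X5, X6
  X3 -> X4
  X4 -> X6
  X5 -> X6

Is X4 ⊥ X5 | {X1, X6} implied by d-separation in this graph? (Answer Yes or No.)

No

6 paths connect X4 and X5; each must be blocked for d-separation to hold:
Path 1: X4 → X6 ← X1 ← X0 → X5
  X1 is a chain here and X1 is conditioned on, so the path is blocked at X1.
Path 2: X4 → X6 ← X5
  X6 is a collider and X6 is conditioned on, which opens it — no node blocks this path, so it is active.
Path 3: X4 → X6 ← X2 → X5
  X6 is a collider and X6 is conditioned on, which opens it; X2 is a fork and X2 is not conditioned on — no node blocks this path, so it is active.
Path 4: X4 ← X2 → X6 ← X1 ← X0 → X5
  X1 is a chain here and X1 is conditioned on, so the path is blocked at X1.
Path 5: X4 ← X2 → X6 ← X5
  X2 is a fork and X2 is not conditioned on; X6 is a collider and X6 is conditioned on, which opens it — no node blocks this path, so it is active.
Path 6: X4 ← X2 → X5
  X2 is a fork and X2 is not conditioned on — no node blocks this path, so it is active.
Since the path X4 → X6 ← X5 is active, X4 and X5 are not d-separated given {X1, X6}.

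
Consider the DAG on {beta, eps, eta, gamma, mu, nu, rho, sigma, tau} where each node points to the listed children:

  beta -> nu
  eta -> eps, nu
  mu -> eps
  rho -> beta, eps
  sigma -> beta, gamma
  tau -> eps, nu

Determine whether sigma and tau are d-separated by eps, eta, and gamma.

Yes

We examine all 4 paths between sigma and tau:
Path 1: sigma → beta ← rho → eps ← tau
  beta is a collider here and neither beta nor any of its descendants is conditioned on, so the collider stays closed — the path is blocked at beta.
Path 2: sigma → beta ← rho → eps ← eta → nu ← tau
  beta is a collider here and neither beta nor any of its descendants is conditioned on, so the collider stays closed — the path is blocked at beta.
Path 3: sigma → beta → nu ← tau
  nu is a collider here and neither nu nor any of its descendants is conditioned on, so the collider stays closed — the path is blocked at nu.
Path 4: sigma → beta → nu ← eta → eps ← tau
  nu is a collider here and neither nu nor any of its descendants is conditioned on, so the collider stays closed — the path is blocked at nu.
Every path is blocked, so sigma and tau are d-separated given {eps, eta, gamma}.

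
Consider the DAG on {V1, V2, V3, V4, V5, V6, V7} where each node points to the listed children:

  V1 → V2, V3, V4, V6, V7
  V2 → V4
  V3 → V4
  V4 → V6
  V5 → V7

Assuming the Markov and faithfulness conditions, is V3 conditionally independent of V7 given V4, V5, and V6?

We examine all 4 paths between V3 and V7:
  1. V3 → V4 ← V2 ← V1 → V7 — V4:collider[open]; V2:chain[open]; V1:fork[open] ⇒ active
  2. V3 → V4 → V6 ← V1 → V7 — V4:chain[blocks]; V6:collider[open]; V1:fork[open] ⇒ blocked
  3. V3 → V4 ← V1 → V7 — V4:collider[open]; V1:fork[open] ⇒ active
  4. V3 ← V1 → V7 — V1:fork[open] ⇒ active
Since the path V3 → V4 ← V2 ← V1 → V7 is active, V3 and V7 are not d-separated given {V4, V5, V6}.

No — V3 and V7 are not d-separated given {V4, V5, V6}.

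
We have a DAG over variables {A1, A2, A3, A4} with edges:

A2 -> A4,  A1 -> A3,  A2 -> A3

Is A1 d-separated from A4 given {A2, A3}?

Yes

There is one path between A1 and A4:
  1. A1 → A3 ← A2 → A4 — A3:collider[open]; A2:fork[blocks] ⇒ blocked
All paths are blocked; A1 ⊥ A4 | {A2, A3} holds.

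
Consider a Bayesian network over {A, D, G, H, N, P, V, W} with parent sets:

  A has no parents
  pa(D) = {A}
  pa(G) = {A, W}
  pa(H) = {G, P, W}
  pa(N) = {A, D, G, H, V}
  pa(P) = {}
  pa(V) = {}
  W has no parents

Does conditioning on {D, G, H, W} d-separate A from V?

Yes — A and V are d-separated given {D, G, H, W}.

We examine all 5 paths between A and V:
Path 1: A → D → N ← V
  D is a chain here and D is conditioned on, so the path is blocked at D.
Path 2: A → N ← V
  N is a collider here and neither N nor any of its descendants is conditioned on, so the collider stays closed — the path is blocked at N.
Path 3: A → G → H → N ← V
  G is a chain here and G is conditioned on, so the path is blocked at G.
Path 4: A → G ← W → H → N ← V
  W is a fork here and W is conditioned on, so the path is blocked at W.
Path 5: A → G → N ← V
  G is a chain here and G is conditioned on, so the path is blocked at G.
Every path is blocked, so A and V are d-separated given {D, G, H, W}.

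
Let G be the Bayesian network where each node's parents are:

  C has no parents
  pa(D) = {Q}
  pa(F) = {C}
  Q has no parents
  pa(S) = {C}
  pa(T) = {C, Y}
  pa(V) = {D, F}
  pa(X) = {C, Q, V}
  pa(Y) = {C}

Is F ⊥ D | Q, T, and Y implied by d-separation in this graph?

4 paths connect F and D; each must be blocked for d-separation to hold:
  1. F ← C → X ← V ← D — C:fork[open]; X:collider[blocks]; V:chain[open] ⇒ blocked
  2. F ← C → X ← Q → D — C:fork[open]; X:collider[blocks]; Q:fork[blocks] ⇒ blocked
  3. F → V ← D — V:collider[blocks] ⇒ blocked
  4. F → V → X ← Q → D — V:chain[open]; X:collider[blocks]; Q:fork[blocks] ⇒ blocked
Every path is blocked, so F and D are d-separated given {Q, T, Y}.

Yes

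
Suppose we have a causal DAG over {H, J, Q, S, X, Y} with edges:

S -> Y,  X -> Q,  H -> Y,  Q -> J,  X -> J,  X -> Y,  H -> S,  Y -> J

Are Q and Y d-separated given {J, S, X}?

No

4 paths connect Q and Y; each must be blocked for d-separation to hold:
Path 1: Q → J ← Y
  J is a collider and J is conditioned on, which opens it — no node blocks this path, so it is active.
Path 2: Q → J ← X → Y
  X is a fork here and X is conditioned on, so the path is blocked at X.
Path 3: Q ← X → Y
  X is a fork here and X is conditioned on, so the path is blocked at X.
Path 4: Q ← X → J ← Y
  X is a fork here and X is conditioned on, so the path is blocked at X.
Because an active path exists, Q and Y are not d-separated.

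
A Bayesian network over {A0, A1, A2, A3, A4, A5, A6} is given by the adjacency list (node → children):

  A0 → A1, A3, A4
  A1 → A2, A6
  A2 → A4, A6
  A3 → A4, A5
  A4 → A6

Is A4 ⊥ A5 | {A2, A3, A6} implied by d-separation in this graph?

Yes

There are 6 undirected paths between A4 and A5; checking each against the conditioning set {A2, A3, A6}:
Path 1: A4 ← A0 → A3 → A5
  A3 is a chain here and A3 is conditioned on, so the path is blocked at A3.
Path 2: A4 → A6 ← A1 ← A0 → A3 → A5
  A3 is a chain here and A3 is conditioned on, so the path is blocked at A3.
Path 3: A4 → A6 ← A2 ← A1 ← A0 → A3 → A5
  A2 is a chain here and A2 is conditioned on, so the path is blocked at A2.
Path 4: A4 ← A3 → A5
  A3 is a fork here and A3 is conditioned on, so the path is blocked at A3.
Path 5: A4 ← A2 ← A1 ← A0 → A3 → A5
  A2 is a chain here and A2 is conditioned on, so the path is blocked at A2.
Path 6: A4 ← A2 → A6 ← A1 ← A0 → A3 → A5
  A2 is a fork here and A2 is conditioned on, so the path is blocked at A2.
Since every path is blocked, d-separation holds.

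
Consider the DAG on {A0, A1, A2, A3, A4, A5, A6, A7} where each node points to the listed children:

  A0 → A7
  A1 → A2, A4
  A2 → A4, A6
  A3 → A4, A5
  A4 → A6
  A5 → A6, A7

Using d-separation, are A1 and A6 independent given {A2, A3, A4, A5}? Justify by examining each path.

Yes

There are 6 undirected paths between A1 and A6; checking each against the conditioning set {A2, A3, A4, A5}:
  1. A1 → A2 → A4 ← A3 → A5 → A6 — A2:chain[blocks]; A4:collider[open]; A3:fork[blocks]; A5:chain[blocks] ⇒ blocked
  2. A1 → A2 → A4 → A6 — A2:chain[blocks]; A4:chain[blocks] ⇒ blocked
  3. A1 → A2 → A6 — A2:chain[blocks] ⇒ blocked
  4. A1 → A4 ← A2 → A6 — A4:collider[open]; A2:fork[blocks] ⇒ blocked
  5. A1 → A4 ← A3 → A5 → A6 — A4:collider[open]; A3:fork[blocks]; A5:chain[blocks] ⇒ blocked
  6. A1 → A4 → A6 — A4:chain[blocks] ⇒ blocked
Since every path is blocked, d-separation holds.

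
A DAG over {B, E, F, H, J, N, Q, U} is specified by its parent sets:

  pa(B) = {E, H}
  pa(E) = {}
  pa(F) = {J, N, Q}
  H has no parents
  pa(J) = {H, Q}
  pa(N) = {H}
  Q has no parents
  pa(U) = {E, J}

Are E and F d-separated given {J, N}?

We examine all 6 paths between E and F:
Path 1: E → B ← H → J ← Q → F
  B is a collider here and neither B nor any of its descendants is conditioned on, so the collider stays closed — the path is blocked at B.
Path 2: E → B ← H → J → F
  B is a collider here and neither B nor any of its descendants is conditioned on, so the collider stays closed — the path is blocked at B.
Path 3: E → B ← H → N → F
  B is a collider here and neither B nor any of its descendants is conditioned on, so the collider stays closed — the path is blocked at B.
Path 4: E → U ← J ← Q → F
  U is a collider here and neither U nor any of its descendants is conditioned on, so the collider stays closed — the path is blocked at U.
Path 5: E → U ← J ← H → N → F
  U is a collider here and neither U nor any of its descendants is conditioned on, so the collider stays closed — the path is blocked at U.
Path 6: E → U ← J → F
  U is a collider here and neither U nor any of its descendants is conditioned on, so the collider stays closed — the path is blocked at U.
Since every path is blocked, d-separation holds.

Yes — E and F are d-separated given {J, N}.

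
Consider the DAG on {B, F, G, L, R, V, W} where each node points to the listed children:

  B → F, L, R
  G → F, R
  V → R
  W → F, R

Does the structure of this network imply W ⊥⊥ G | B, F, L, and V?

There are 4 undirected paths between W and G; checking each against the conditioning set {B, F, L, V}:
Path 1: W → R ← B → F ← G
  R is a collider here and neither R nor any of its descendants is conditioned on, so the collider stays closed — the path is blocked at R.
Path 2: W → R ← G
  R is a collider here and neither R nor any of its descendants is conditioned on, so the collider stays closed — the path is blocked at R.
Path 3: W → F ← B → R ← G
  B is a fork here and B is conditioned on, so the path is blocked at B.
Path 4: W → F ← G
  F is a collider and F is conditioned on, which opens it — no node blocks this path, so it is active.
Since the path W → F ← G is active, W and G are not d-separated given {B, F, L, V}.

No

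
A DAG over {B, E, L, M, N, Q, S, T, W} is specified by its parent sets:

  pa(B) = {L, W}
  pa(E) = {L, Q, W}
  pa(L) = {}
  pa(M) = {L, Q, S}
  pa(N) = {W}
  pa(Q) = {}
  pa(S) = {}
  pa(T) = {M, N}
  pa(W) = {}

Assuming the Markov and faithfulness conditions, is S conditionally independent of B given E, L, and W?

Enumerating the 6 paths from S to B and testing each for blocking by {E, L, W}:
  1. S → M ← L → E ← W → B — M:collider[blocks]; L:fork[blocks]; E:collider[open]; W:fork[blocks] ⇒ blocked
  2. S → M ← L → B — M:collider[blocks]; L:fork[blocks] ⇒ blocked
  3. S → M ← Q → E ← L → B — M:collider[blocks]; Q:fork[open]; E:collider[open]; L:fork[blocks] ⇒ blocked
  4. S → M ← Q → E ← W → B — M:collider[blocks]; Q:fork[open]; E:collider[open]; W:fork[blocks] ⇒ blocked
  5. S → M → T ← N ← W → E ← L → B — M:chain[open]; T:collider[blocks]; N:chain[open]; W:fork[blocks]; E:collider[open]; L:fork[blocks] ⇒ blocked
  6. S → M → T ← N ← W → B — M:chain[open]; T:collider[blocks]; N:chain[open]; W:fork[blocks] ⇒ blocked
Every path is blocked, so S and B are d-separated given {E, L, W}.

Yes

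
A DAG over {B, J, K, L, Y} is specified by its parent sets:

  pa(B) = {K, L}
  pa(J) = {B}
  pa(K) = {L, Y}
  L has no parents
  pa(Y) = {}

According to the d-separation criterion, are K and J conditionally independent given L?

No

There are 2 undirected paths between K and J; checking each against the conditioning set {L}:
  1. K ← L → B → J — L:fork[blocks]; B:chain[open] ⇒ blocked
  2. K → B → J — B:chain[open] ⇒ active
Since the path K → B → J is active, K and J are not d-separated given {L}.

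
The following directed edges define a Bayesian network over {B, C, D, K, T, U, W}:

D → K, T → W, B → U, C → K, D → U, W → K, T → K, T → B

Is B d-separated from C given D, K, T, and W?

Yes

3 paths connect B and C; each must be blocked for d-separation to hold:
  1. B ← T → W → K ← C — T:fork[blocks]; W:chain[blocks]; K:collider[open] ⇒ blocked
  2. B ← T → K ← C — T:fork[blocks]; K:collider[open] ⇒ blocked
  3. B → U ← D → K ← C — U:collider[blocks]; D:fork[blocks]; K:collider[open] ⇒ blocked
Since every path is blocked, d-separation holds.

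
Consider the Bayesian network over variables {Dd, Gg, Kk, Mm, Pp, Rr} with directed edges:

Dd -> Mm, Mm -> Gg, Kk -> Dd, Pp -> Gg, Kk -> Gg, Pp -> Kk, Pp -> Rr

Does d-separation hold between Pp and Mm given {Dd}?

Enumerating the 4 paths from Pp to Mm and testing each for blocking by {Dd}:
Path 1: Pp → Kk → Dd → Mm
  Dd is a chain here and Dd is conditioned on, so the path is blocked at Dd.
Path 2: Pp → Kk → Gg ← Mm
  Gg is a collider here and neither Gg nor any of its descendants is conditioned on, so the collider stays closed — the path is blocked at Gg.
Path 3: Pp → Gg ← Mm
  Gg is a collider here and neither Gg nor any of its descendants is conditioned on, so the collider stays closed — the path is blocked at Gg.
Path 4: Pp → Gg ← Kk → Dd → Mm
  Gg is a collider here and neither Gg nor any of its descendants is conditioned on, so the collider stays closed — the path is blocked at Gg.
Every path is blocked, so Pp and Mm are d-separated given {Dd}.

Yes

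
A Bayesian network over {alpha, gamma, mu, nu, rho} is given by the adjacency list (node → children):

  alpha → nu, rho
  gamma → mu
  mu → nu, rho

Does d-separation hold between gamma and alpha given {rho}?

No — gamma and alpha are not d-separated given {rho}.

We examine all 2 paths between gamma and alpha:
  1. gamma → mu → rho ← alpha — mu:chain[open]; rho:collider[open] ⇒ active
  2. gamma → mu → nu ← alpha — mu:chain[open]; nu:collider[blocks] ⇒ blocked
At least one path is unblocked, so d-separation fails.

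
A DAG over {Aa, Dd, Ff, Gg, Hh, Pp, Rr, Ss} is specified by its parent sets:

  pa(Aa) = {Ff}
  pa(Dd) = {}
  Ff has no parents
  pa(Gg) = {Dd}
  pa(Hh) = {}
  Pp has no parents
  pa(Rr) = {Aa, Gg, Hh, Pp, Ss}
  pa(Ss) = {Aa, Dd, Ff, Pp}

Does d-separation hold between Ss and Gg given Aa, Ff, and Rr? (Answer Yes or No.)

We examine all 5 paths between Ss and Gg:
  1. Ss ← Aa → Rr ← Gg — Aa:fork[blocks]; Rr:collider[open] ⇒ blocked
  2. Ss ← Pp → Rr ← Gg — Pp:fork[open]; Rr:collider[open] ⇒ active
  3. Ss ← Ff → Aa → Rr ← Gg — Ff:fork[blocks]; Aa:chain[blocks]; Rr:collider[open] ⇒ blocked
  4. Ss ← Dd → Gg — Dd:fork[open] ⇒ active
  5. Ss → Rr ← Gg — Rr:collider[open] ⇒ active
At least one path is unblocked, so d-separation fails.

No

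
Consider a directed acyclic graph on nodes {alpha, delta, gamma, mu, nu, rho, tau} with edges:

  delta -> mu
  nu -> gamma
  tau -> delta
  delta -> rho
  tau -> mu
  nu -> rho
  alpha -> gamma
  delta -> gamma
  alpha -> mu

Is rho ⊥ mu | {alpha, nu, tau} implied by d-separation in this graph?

No

6 paths connect rho and mu; each must be blocked for d-separation to hold:
Path 1: rho ← delta → mu
  delta is a fork and delta is not conditioned on — no node blocks this path, so it is active.
Path 2: rho ← delta → gamma ← alpha → mu
  gamma is a collider here and neither gamma nor any of its descendants is conditioned on, so the collider stays closed — the path is blocked at gamma.
Path 3: rho ← delta ← tau → mu
  tau is a fork here and tau is conditioned on, so the path is blocked at tau.
Path 4: rho ← nu → gamma ← delta → mu
  nu is a fork here and nu is conditioned on, so the path is blocked at nu.
Path 5: rho ← nu → gamma ← delta ← tau → mu
  nu is a fork here and nu is conditioned on, so the path is blocked at nu.
Path 6: rho ← nu → gamma ← alpha → mu
  nu is a fork here and nu is conditioned on, so the path is blocked at nu.
Because an active path exists, rho and mu are not d-separated.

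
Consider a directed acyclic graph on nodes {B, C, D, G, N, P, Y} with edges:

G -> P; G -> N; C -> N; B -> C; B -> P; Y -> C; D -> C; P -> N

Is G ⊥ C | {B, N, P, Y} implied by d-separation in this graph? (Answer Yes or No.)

There are 4 undirected paths between G and C; checking each against the conditioning set {B, N, P, Y}:
Path 1: G → N ← C
  N is a collider and N is conditioned on, which opens it — no node blocks this path, so it is active.
Path 2: G → N ← P ← B → C
  P is a chain here and P is conditioned on, so the path is blocked at P.
Path 3: G → P ← B → C
  B is a fork here and B is conditioned on, so the path is blocked at B.
Path 4: G → P → N ← C
  P is a chain here and P is conditioned on, so the path is blocked at P.
Since the path G → N ← C is active, G and C are not d-separated given {B, N, P, Y}.

No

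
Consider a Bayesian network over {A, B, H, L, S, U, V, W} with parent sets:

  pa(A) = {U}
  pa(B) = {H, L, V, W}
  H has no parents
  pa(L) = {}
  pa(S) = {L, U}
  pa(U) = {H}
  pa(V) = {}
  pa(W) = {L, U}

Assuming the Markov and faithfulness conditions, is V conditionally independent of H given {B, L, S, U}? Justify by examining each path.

No — V and H are not d-separated given {B, L, S, U}.

There are 5 undirected paths between V and H; checking each against the conditioning set {B, L, S, U}:
Path 1: V → B ← L → S ← U ← H
  L is a fork here and L is conditioned on, so the path is blocked at L.
Path 2: V → B ← L → W ← U ← H
  L is a fork here and L is conditioned on, so the path is blocked at L.
Path 3: V → B ← H
  B is a collider and B is conditioned on, which opens it — no node blocks this path, so it is active.
Path 4: V → B ← W ← L → S ← U ← H
  L is a fork here and L is conditioned on, so the path is blocked at L.
Path 5: V → B ← W ← U ← H
  U is a chain here and U is conditioned on, so the path is blocked at U.
At least one path is unblocked, so d-separation fails.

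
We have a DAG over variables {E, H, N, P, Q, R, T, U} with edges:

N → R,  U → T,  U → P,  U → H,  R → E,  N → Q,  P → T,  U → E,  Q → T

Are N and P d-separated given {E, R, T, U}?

Enumerating the 4 paths from N to P and testing each for blocking by {E, R, T, U}:
Path 1: N → R → E ← U → P
  R is a chain here and R is conditioned on, so the path is blocked at R.
Path 2: N → R → E ← U → T ← P
  R is a chain here and R is conditioned on, so the path is blocked at R.
Path 3: N → Q → T ← P
  Q is a chain and Q is not conditioned on; T is a collider and T is conditioned on, which opens it — no node blocks this path, so it is active.
Path 4: N → Q → T ← U → P
  U is a fork here and U is conditioned on, so the path is blocked at U.
At least one path is unblocked, so d-separation fails.

No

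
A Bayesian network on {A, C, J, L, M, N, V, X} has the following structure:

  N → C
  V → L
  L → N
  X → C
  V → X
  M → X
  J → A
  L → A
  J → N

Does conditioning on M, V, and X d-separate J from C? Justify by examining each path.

No — J and C are not d-separated given {M, V, X}.

We examine all 4 paths between J and C:
  1. J → N ← L ← V → X → C — N:collider[blocks]; L:chain[open]; V:fork[blocks]; X:chain[blocks] ⇒ blocked
  2. J → N → C — N:chain[open] ⇒ active
  3. J → A ← L ← V → X → C — A:collider[blocks]; L:chain[open]; V:fork[blocks]; X:chain[blocks] ⇒ blocked
  4. J → A ← L → N → C — A:collider[blocks]; L:fork[open]; N:chain[open] ⇒ blocked
Because an active path exists, J and C are not d-separated.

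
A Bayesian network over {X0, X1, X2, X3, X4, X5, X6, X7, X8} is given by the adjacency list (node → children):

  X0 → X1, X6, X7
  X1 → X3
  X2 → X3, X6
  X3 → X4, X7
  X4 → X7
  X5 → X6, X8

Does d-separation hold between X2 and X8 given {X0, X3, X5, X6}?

Yes

We examine all 4 paths between X2 and X8:
Path 1: X2 → X3 → X7 ← X0 → X6 ← X5 → X8
  X3 is a chain here and X3 is conditioned on, so the path is blocked at X3.
Path 2: X2 → X3 ← X1 ← X0 → X6 ← X5 → X8
  X0 is a fork here and X0 is conditioned on, so the path is blocked at X0.
Path 3: X2 → X3 → X4 → X7 ← X0 → X6 ← X5 → X8
  X3 is a chain here and X3 is conditioned on, so the path is blocked at X3.
Path 4: X2 → X6 ← X5 → X8
  X5 is a fork here and X5 is conditioned on, so the path is blocked at X5.
All paths are blocked; X2 ⊥ X8 | {X0, X3, X5, X6} holds.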